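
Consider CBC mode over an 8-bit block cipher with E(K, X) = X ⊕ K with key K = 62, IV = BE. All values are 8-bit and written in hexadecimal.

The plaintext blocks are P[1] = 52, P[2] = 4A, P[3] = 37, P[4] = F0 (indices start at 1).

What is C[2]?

CBC encryption: C_i = E(K, P_i ⊕ C_{i−1}), with C_{0} = IV.
C[1]: P[1] ⊕ BE = EC; E(K, EC) = 8E.
C[2]: P[2] ⊕ 8E = C4; E(K, C4) = A6.

C[2] = A6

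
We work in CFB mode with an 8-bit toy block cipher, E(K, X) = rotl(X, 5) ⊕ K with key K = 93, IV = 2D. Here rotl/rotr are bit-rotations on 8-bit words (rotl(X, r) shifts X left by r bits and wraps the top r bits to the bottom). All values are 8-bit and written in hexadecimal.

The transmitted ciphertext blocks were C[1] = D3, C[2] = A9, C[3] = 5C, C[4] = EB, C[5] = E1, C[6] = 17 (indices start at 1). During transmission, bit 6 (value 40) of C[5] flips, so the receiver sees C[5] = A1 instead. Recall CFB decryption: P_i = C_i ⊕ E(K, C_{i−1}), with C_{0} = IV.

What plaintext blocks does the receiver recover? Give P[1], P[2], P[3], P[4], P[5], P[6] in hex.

P[1] = E5, P[2] = 40, P[3] = FA, P[4] = F3, P[5] = 4F, P[6] = B0

Only C[5] changed, to A1. In CFB, a change in C_i flips the same bit in P_i and garbles P_{i+1}. Decrypting the received ciphertext:
P[1]: E(K, 2D) = 36; D3 ⊕ 36 = E5.
P[2]: E(K, D3) = E9; A9 ⊕ E9 = 40.
P[3]: E(K, A9) = A6; 5C ⊕ A6 = FA.
P[4]: E(K, 5C) = 18; EB ⊕ 18 = F3.
P[5]: E(K, EB) = EE; A1 ⊕ EE = 4F.
P[6]: E(K, A1) = A7; 17 ⊕ A7 = B0.
Blocks that differ from the original plaintext: P[5], P[6].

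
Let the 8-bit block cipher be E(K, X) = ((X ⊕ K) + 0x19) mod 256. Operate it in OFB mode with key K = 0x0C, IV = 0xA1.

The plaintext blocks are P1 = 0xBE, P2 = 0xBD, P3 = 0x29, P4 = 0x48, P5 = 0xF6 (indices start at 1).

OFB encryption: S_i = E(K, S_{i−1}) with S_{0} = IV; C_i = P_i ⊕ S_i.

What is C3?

C1: S = E(K, 0xA1) = 0xC6; 0xBE ⊕ 0xC6 = 0x78.
C2: S = E(K, 0xC6) = 0xE3; 0xBD ⊕ 0xE3 = 0x5E.
C3: S = E(K, 0xE3) = 0x08; 0x29 ⊕ 0x08 = 0x21.

C3 = 0x21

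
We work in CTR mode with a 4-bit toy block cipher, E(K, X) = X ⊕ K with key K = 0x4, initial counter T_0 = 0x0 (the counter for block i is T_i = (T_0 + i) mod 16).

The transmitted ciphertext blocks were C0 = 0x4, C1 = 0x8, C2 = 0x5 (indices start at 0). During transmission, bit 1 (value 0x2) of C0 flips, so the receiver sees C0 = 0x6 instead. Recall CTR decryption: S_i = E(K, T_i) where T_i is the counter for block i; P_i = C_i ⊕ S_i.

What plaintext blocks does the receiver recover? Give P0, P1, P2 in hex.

Only C0 changed, to 0x6. In CTR, a change in C_i flips the same bit in P_i only; the keystream is unaffected. Decrypting the received ciphertext:
P0: T = 0x0, S = E(K, T) = 0x4; 0x6 ⊕ 0x4 = 0x2.
P1: T = 0x1, S = E(K, T) = 0x5; 0x8 ⊕ 0x5 = 0xD.
P2: T = 0x2, S = E(K, T) = 0x6; 0x5 ⊕ 0x6 = 0x3.
Blocks that differ from the original plaintext: P0.

P0 = 0x2, P1 = 0xD, P2 = 0x3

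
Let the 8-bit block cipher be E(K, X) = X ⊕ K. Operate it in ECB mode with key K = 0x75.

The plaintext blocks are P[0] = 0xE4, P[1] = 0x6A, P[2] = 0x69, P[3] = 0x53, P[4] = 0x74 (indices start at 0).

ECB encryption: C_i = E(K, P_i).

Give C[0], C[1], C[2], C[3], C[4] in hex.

C[0] = 0x91, C[1] = 0x1F, C[2] = 0x1C, C[3] = 0x26, C[4] = 0x01

C[0]: E(K, 0xE4) = 0x91.
C[1]: E(K, 0x6A) = 0x1F.
C[2]: E(K, 0x69) = 0x1C.
C[3]: E(K, 0x53) = 0x26.
C[4]: E(K, 0x74) = 0x01.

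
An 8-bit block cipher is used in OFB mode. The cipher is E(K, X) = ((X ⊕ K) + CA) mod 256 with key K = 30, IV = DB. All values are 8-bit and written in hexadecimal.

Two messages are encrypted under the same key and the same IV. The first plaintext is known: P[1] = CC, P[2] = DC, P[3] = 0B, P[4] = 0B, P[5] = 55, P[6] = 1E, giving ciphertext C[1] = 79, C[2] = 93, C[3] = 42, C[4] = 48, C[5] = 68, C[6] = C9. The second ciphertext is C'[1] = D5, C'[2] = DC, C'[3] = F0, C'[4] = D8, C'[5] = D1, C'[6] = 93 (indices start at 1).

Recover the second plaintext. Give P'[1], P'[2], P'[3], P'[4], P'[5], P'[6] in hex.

P'[1] = 60, P'[2] = 93, P'[3] = B9, P'[4] = 9B, P'[5] = EC, P'[6] = 44

In OFB with a reused IV, both messages share the same keystream S_i, so C_i ⊕ C'_i = P_i ⊕ P'_i and thus P'_i = P_i ⊕ C_i ⊕ C'_i.
P'[1]: CC ⊕ 79 ⊕ D5 = 60.
P'[2]: DC ⊕ 93 ⊕ DC = 93.
P'[3]: 0B ⊕ 42 ⊕ F0 = B9.
P'[4]: 0B ⊕ 48 ⊕ D8 = 9B.
P'[5]: 55 ⊕ 68 ⊕ D1 = EC.
P'[6]: 1E ⊕ C9 ⊕ 93 = 44.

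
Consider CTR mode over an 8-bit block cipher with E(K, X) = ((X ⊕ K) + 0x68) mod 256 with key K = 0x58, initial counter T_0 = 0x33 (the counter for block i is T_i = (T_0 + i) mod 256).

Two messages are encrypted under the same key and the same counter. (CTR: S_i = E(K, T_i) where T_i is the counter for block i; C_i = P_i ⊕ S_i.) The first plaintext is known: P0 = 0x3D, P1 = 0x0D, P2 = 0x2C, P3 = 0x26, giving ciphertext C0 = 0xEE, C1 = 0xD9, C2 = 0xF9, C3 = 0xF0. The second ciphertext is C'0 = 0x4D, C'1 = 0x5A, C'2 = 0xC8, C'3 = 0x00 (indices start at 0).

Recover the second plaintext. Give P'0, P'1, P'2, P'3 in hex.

P'0 = 0x9E, P'1 = 0x8E, P'2 = 0x1D, P'3 = 0xD6

In CTR with a reused counter, both messages share the same keystream S_i, so C_i ⊕ C'_i = P_i ⊕ P'_i and thus P'_i = P_i ⊕ C_i ⊕ C'_i.
P'0: 0x3D ⊕ 0xEE ⊕ 0x4D = 0x9E.
P'1: 0x0D ⊕ 0xD9 ⊕ 0x5A = 0x8E.
P'2: 0x2C ⊕ 0xF9 ⊕ 0xC8 = 0x1D.
P'3: 0x26 ⊕ 0xF0 ⊕ 0x00 = 0xD6.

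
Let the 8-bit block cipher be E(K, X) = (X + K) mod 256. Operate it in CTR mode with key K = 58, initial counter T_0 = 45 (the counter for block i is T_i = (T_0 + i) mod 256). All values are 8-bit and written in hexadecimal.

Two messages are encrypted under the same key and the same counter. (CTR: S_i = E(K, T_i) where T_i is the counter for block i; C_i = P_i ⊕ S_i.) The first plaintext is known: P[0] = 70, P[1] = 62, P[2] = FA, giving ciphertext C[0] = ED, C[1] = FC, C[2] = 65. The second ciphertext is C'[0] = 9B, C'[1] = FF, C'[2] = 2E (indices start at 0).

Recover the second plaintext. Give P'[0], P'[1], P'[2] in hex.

In CTR with a reused counter, both messages share the same keystream S_i, so C_i ⊕ C'_i = P_i ⊕ P'_i and thus P'_i = P_i ⊕ C_i ⊕ C'_i.
P'[0]: 70 ⊕ ED ⊕ 9B = 06.
P'[1]: 62 ⊕ FC ⊕ FF = 61.
P'[2]: FA ⊕ 65 ⊕ 2E = B1.

P'[0] = 06, P'[1] = 61, P'[2] = B1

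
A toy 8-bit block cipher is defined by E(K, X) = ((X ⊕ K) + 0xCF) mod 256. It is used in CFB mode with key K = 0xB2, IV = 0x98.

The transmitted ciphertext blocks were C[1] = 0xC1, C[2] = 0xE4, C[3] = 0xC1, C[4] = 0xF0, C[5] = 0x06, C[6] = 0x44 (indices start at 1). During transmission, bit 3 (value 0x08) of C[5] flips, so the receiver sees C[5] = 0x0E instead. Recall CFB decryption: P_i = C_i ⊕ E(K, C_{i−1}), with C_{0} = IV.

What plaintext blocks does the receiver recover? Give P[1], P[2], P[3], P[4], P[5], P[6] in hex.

Only C[5] changed, to 0x0E. In CFB, a change in C_i flips the same bit in P_i and garbles P_{i+1}. Decrypting the received ciphertext:
P[1]: E(K, 0x98) = 0xF9; 0xC1 ⊕ 0xF9 = 0x38.
P[2]: E(K, 0xC1) = 0x42; 0xE4 ⊕ 0x42 = 0xA6.
P[3]: E(K, 0xE4) = 0x25; 0xC1 ⊕ 0x25 = 0xE4.
P[4]: E(K, 0xC1) = 0x42; 0xF0 ⊕ 0x42 = 0xB2.
P[5]: E(K, 0xF0) = 0x11; 0x0E ⊕ 0x11 = 0x1F.
P[6]: E(K, 0x0E) = 0x8B; 0x44 ⊕ 0x8B = 0xCF.
Blocks that differ from the original plaintext: P[5], P[6].

P[1] = 0x38, P[2] = 0xA6, P[3] = 0xE4, P[4] = 0xB2, P[5] = 0x1F, P[6] = 0xCF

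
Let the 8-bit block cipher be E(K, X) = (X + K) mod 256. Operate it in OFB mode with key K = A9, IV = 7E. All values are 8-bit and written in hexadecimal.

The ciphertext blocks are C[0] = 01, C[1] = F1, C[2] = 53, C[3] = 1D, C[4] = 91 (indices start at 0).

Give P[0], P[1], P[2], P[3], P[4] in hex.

P[0] = 26, P[1] = 21, P[2] = 2A, P[3] = 3F, P[4] = 5A

OFB decryption: S_i = E(K, S_{i−1}) with S_{−1} = IV; P_i = C_i ⊕ S_i.
P[0]: S = E(K, 7E) = 27; 01 ⊕ 27 = 26.
P[1]: S = E(K, 27) = D0; F1 ⊕ D0 = 21.
P[2]: S = E(K, D0) = 79; 53 ⊕ 79 = 2A.
P[3]: S = E(K, 79) = 22; 1D ⊕ 22 = 3F.
P[4]: S = E(K, 22) = CB; 91 ⊕ CB = 5A.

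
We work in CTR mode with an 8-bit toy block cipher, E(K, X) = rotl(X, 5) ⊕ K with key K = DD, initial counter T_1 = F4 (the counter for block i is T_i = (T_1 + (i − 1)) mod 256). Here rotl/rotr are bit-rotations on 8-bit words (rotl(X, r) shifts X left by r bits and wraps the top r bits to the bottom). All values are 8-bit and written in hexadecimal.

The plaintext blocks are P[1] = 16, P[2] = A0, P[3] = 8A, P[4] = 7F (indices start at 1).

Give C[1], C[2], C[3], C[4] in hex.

CTR encryption: S_i = E(K, T_i) where T_i is the counter for block i; C_i = P_i ⊕ S_i.
C[1]: T = F4, S = E(K, T) = 43; 16 ⊕ 43 = 55.
C[2]: T = F5, S = E(K, T) = 63; A0 ⊕ 63 = C3.
C[3]: T = F6, S = E(K, T) = 03; 8A ⊕ 03 = 89.
C[4]: T = F7, S = E(K, T) = 23; 7F ⊕ 23 = 5C.

C[1] = 55, C[2] = C3, C[3] = 89, C[4] = 5C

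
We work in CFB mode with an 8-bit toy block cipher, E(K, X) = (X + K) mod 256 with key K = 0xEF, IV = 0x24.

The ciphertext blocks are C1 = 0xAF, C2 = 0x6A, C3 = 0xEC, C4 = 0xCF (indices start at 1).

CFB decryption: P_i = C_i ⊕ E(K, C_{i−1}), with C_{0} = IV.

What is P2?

P2 = 0xF4

P2: E(K, 0xAF) = 0x9E; 0x6A ⊕ 0x9E = 0xF4.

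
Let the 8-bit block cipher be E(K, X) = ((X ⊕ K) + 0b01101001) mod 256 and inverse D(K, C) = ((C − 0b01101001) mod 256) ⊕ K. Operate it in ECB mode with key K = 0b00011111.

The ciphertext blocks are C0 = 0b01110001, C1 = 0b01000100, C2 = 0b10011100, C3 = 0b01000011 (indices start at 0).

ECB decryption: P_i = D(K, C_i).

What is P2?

P2 = 0b00101100

P2: D(K, 0b10011100) = 0b00101100.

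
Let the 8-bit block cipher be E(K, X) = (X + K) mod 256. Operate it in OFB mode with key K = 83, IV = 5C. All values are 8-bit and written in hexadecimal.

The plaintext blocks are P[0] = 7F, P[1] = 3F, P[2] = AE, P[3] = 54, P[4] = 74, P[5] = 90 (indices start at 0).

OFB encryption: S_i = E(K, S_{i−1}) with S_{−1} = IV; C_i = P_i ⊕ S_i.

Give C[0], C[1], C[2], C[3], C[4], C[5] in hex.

C[0] = A0, C[1] = 5D, C[2] = 4B, C[3] = 3C, C[4] = 9F, C[5] = FE

C[0]: S = E(K, 5C) = DF; 7F ⊕ DF = A0.
C[1]: S = E(K, DF) = 62; 3F ⊕ 62 = 5D.
C[2]: S = E(K, 62) = E5; AE ⊕ E5 = 4B.
C[3]: S = E(K, E5) = 68; 54 ⊕ 68 = 3C.
C[4]: S = E(K, 68) = EB; 74 ⊕ EB = 9F.
C[5]: S = E(K, EB) = 6E; 90 ⊕ 6E = FE.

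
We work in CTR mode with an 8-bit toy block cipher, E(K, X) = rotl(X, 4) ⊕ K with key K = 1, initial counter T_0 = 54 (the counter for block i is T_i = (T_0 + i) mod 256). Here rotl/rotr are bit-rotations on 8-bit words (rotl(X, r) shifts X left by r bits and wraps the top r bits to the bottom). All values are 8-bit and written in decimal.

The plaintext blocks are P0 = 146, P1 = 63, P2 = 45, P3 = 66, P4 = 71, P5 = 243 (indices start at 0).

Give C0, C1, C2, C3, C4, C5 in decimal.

CTR encryption: S_i = E(K, T_i) where T_i is the counter for block i; C_i = P_i ⊕ S_i.
C0: T = 54, S = E(K, T) = 98; 146 ⊕ 98 = 240.
C1: T = 55, S = E(K, T) = 114; 63 ⊕ 114 = 77.
C2: T = 56, S = E(K, T) = 130; 45 ⊕ 130 = 175.
C3: T = 57, S = E(K, T) = 146; 66 ⊕ 146 = 208.
C4: T = 58, S = E(K, T) = 162; 71 ⊕ 162 = 229.
C5: T = 59, S = E(K, T) = 178; 243 ⊕ 178 = 65.

C0 = 240, C1 = 77, C2 = 175, C3 = 208, C4 = 229, C5 = 65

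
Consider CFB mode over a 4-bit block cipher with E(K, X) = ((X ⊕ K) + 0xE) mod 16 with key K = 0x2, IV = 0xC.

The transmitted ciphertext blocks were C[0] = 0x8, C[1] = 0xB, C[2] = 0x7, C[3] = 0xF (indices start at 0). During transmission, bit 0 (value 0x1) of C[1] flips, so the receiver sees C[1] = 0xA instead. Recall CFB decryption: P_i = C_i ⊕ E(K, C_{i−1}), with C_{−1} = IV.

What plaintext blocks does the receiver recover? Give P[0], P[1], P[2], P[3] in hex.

P[0] = 0x4, P[1] = 0x2, P[2] = 0x1, P[3] = 0xC

Only C[1] changed, to 0xA. In CFB, a change in C_i flips the same bit in P_i and garbles P_{i+1}. Decrypting the received ciphertext:
P[0]: E(K, 0xC) = 0xC; 0x8 ⊕ 0xC = 0x4.
P[1]: E(K, 0x8) = 0x8; 0xA ⊕ 0x8 = 0x2.
P[2]: E(K, 0xA) = 0x6; 0x7 ⊕ 0x6 = 0x1.
P[3]: E(K, 0x7) = 0x3; 0xF ⊕ 0x3 = 0xC.
Blocks that differ from the original plaintext: P[1], P[2].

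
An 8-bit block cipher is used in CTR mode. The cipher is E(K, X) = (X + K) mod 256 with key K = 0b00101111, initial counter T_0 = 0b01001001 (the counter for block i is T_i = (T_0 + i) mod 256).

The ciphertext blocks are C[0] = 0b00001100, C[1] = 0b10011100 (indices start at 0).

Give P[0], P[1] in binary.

P[0] = 0b01110100, P[1] = 0b11100101

CTR decryption: S_i = E(K, T_i) where T_i is the counter for block i; P_i = C_i ⊕ S_i.
P[0]: T = 0b01001001, S = E(K, T) = 0b01111000; 0b00001100 ⊕ 0b01111000 = 0b01110100.
P[1]: T = 0b01001010, S = E(K, T) = 0b01111001; 0b10011100 ⊕ 0b01111001 = 0b11100101.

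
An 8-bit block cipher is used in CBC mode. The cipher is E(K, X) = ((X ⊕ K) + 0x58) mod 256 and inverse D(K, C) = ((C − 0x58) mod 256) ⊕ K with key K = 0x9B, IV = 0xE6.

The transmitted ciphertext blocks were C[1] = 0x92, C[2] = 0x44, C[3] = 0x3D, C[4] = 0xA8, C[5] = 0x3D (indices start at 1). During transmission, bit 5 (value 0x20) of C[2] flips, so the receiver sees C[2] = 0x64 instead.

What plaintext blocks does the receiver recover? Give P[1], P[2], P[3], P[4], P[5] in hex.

P[1] = 0x47, P[2] = 0x05, P[3] = 0x1A, P[4] = 0xF6, P[5] = 0xD6

CBC decryption: P_i = D(K, C_i) ⊕ C_{i−1}, with C_{0} = IV.
Only C[2] changed, to 0x64. In CBC, a change in C_i garbles P_i and flips the same bit in P_{i+1}. Decrypting the received ciphertext:
P[1]: D(K, 0x92) = 0xA1; 0xA1 ⊕ 0xE6 = 0x47.
P[2]: D(K, 0x64) = 0x97; 0x97 ⊕ 0x92 = 0x05.
P[3]: D(K, 0x3D) = 0x7E; 0x7E ⊕ 0x64 = 0x1A.
P[4]: D(K, 0xA8) = 0xCB; 0xCB ⊕ 0x3D = 0xF6.
P[5]: D(K, 0x3D) = 0x7E; 0x7E ⊕ 0xA8 = 0xD6.
Blocks that differ from the original plaintext: P[2], P[3].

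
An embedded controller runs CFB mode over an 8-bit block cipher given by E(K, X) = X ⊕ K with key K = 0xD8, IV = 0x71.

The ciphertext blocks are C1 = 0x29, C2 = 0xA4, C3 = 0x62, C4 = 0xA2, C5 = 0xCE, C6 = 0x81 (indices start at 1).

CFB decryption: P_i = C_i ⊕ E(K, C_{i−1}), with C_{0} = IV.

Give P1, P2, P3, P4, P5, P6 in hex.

P1 = 0x80, P2 = 0x55, P3 = 0x1E, P4 = 0x18, P5 = 0xB4, P6 = 0x97

P1: E(K, 0x71) = 0xA9; 0x29 ⊕ 0xA9 = 0x80.
P2: E(K, 0x29) = 0xF1; 0xA4 ⊕ 0xF1 = 0x55.
P3: E(K, 0xA4) = 0x7C; 0x62 ⊕ 0x7C = 0x1E.
P4: E(K, 0x62) = 0xBA; 0xA2 ⊕ 0xBA = 0x18.
P5: E(K, 0xA2) = 0x7A; 0xCE ⊕ 0x7A = 0xB4.
P6: E(K, 0xCE) = 0x16; 0x81 ⊕ 0x16 = 0x97.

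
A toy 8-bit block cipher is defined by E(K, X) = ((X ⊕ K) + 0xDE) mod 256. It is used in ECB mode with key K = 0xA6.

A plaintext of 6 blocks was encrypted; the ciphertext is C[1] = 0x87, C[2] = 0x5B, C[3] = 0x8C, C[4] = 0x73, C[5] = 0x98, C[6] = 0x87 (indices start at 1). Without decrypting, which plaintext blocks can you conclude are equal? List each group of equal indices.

ECB encrypts each block independently with the same key, so equal ciphertext blocks imply equal plaintext blocks.
C[1] = C[6] = 0x87, so P[1] = P[6].

P[1] = P[6]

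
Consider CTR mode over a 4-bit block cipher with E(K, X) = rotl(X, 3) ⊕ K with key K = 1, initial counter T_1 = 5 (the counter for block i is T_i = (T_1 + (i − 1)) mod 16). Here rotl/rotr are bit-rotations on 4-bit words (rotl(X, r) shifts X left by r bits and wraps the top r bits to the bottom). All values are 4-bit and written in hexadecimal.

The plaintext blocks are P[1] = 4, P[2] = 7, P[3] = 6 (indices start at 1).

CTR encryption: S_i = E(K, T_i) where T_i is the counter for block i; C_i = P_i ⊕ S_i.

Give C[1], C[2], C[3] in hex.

C[1]: T = 5, S = E(K, T) = B; 4 ⊕ B = F.
C[2]: T = 6, S = E(K, T) = 2; 7 ⊕ 2 = 5.
C[3]: T = 7, S = E(K, T) = A; 6 ⊕ A = C.

C[1] = F, C[2] = 5, C[3] = C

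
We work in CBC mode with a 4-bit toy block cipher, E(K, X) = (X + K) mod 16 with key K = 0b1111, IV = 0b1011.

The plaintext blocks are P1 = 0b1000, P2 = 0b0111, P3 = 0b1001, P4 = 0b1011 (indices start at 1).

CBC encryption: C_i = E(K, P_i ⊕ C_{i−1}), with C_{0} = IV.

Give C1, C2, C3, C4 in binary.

C1 = 0b0010, C2 = 0b0100, C3 = 0b1100, C4 = 0b0110

C1: P1 ⊕ 0b1011 = 0b0011; E(K, 0b0011) = 0b0010.
C2: P2 ⊕ 0b0010 = 0b0101; E(K, 0b0101) = 0b0100.
C3: P3 ⊕ 0b0100 = 0b1101; E(K, 0b1101) = 0b1100.
C4: P4 ⊕ 0b1100 = 0b0111; E(K, 0b0111) = 0b0110.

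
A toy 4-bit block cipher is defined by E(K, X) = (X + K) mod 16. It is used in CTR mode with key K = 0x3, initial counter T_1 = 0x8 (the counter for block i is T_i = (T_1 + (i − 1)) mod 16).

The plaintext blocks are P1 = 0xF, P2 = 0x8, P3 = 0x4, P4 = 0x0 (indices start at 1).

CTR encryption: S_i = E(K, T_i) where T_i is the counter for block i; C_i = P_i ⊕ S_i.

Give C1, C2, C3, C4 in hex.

C1: T = 0x8, S = E(K, T) = 0xB; 0xF ⊕ 0xB = 0x4.
C2: T = 0x9, S = E(K, T) = 0xC; 0x8 ⊕ 0xC = 0x4.
C3: T = 0xA, S = E(K, T) = 0xD; 0x4 ⊕ 0xD = 0x9.
C4: T = 0xB, S = E(K, T) = 0xE; 0x0 ⊕ 0xE = 0xE.

C1 = 0x4, C2 = 0x4, C3 = 0x9, C4 = 0xE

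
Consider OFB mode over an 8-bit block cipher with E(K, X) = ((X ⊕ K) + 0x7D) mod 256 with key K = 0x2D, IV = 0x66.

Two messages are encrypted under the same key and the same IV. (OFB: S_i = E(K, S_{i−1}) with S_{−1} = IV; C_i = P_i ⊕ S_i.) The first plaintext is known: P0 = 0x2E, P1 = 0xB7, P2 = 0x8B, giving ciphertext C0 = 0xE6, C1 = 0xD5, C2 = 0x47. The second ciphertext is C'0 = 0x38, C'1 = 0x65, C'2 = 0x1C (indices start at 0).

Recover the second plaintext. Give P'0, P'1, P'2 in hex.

In OFB with a reused IV, both messages share the same keystream S_i, so C_i ⊕ C'_i = P_i ⊕ P'_i and thus P'_i = P_i ⊕ C_i ⊕ C'_i.
P'0: 0x2E ⊕ 0xE6 ⊕ 0x38 = 0xF0.
P'1: 0xB7 ⊕ 0xD5 ⊕ 0x65 = 0x07.
P'2: 0x8B ⊕ 0x47 ⊕ 0x1C = 0xD0.

P'0 = 0xF0, P'1 = 0x07, P'2 = 0xD0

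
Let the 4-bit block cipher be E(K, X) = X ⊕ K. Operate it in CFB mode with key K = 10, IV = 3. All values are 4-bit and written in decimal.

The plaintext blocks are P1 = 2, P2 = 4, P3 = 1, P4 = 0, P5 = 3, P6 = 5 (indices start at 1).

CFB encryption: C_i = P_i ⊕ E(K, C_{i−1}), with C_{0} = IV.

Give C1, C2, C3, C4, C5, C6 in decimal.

C1: E(K, 3) = 9; 2 ⊕ 9 = 11.
C2: E(K, 11) = 1; 4 ⊕ 1 = 5.
C3: E(K, 5) = 15; 1 ⊕ 15 = 14.
C4: E(K, 14) = 4; 0 ⊕ 4 = 4.
C5: E(K, 4) = 14; 3 ⊕ 14 = 13.
C6: E(K, 13) = 7; 5 ⊕ 7 = 2.

C1 = 11, C2 = 5, C3 = 14, C4 = 4, C5 = 13, C6 = 2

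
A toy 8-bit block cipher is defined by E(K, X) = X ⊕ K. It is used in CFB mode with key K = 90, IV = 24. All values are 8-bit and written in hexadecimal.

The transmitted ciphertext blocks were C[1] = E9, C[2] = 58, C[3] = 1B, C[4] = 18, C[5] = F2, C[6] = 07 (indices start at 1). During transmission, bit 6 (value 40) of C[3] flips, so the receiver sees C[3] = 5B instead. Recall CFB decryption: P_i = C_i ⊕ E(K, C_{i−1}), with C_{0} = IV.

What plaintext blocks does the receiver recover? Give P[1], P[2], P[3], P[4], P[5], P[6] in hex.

Only C[3] changed, to 5B. In CFB, a change in C_i flips the same bit in P_i and garbles P_{i+1}. Decrypting the received ciphertext:
P[1]: E(K, 24) = B4; E9 ⊕ B4 = 5D.
P[2]: E(K, E9) = 79; 58 ⊕ 79 = 21.
P[3]: E(K, 58) = C8; 5B ⊕ C8 = 93.
P[4]: E(K, 5B) = CB; 18 ⊕ CB = D3.
P[5]: E(K, 18) = 88; F2 ⊕ 88 = 7A.
P[6]: E(K, F2) = 62; 07 ⊕ 62 = 65.
Blocks that differ from the original plaintext: P[3], P[4].

P[1] = 5D, P[2] = 21, P[3] = 93, P[4] = D3, P[5] = 7A, P[6] = 65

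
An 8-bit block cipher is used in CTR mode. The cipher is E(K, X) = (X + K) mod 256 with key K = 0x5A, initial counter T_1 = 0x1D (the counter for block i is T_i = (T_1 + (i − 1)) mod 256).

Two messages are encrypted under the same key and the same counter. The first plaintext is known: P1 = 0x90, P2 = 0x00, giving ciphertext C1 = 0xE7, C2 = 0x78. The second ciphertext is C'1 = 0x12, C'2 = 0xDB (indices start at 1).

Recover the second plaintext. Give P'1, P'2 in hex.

P'1 = 0x65, P'2 = 0xA3

In CTR with a reused counter, both messages share the same keystream S_i, so C_i ⊕ C'_i = P_i ⊕ P'_i and thus P'_i = P_i ⊕ C_i ⊕ C'_i.
P'1: 0x90 ⊕ 0xE7 ⊕ 0x12 = 0x65.
P'2: 0x00 ⊕ 0x78 ⊕ 0xDB = 0xA3.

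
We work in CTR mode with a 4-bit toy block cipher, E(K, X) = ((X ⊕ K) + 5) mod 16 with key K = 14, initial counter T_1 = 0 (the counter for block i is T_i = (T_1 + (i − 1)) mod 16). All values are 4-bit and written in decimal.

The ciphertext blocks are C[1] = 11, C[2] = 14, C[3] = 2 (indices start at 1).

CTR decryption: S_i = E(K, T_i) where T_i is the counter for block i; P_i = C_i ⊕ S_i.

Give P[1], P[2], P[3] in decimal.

P[1] = 8, P[2] = 10, P[3] = 3

P[1]: T = 0, S = E(K, T) = 3; 11 ⊕ 3 = 8.
P[2]: T = 1, S = E(K, T) = 4; 14 ⊕ 4 = 10.
P[3]: T = 2, S = E(K, T) = 1; 2 ⊕ 1 = 3.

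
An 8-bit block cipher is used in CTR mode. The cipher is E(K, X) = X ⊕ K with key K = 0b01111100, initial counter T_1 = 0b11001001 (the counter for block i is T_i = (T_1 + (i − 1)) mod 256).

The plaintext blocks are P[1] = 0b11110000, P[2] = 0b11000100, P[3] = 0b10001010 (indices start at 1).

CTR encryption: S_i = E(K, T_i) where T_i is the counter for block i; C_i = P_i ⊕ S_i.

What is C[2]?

C[2] = 0b01110010

C[1]: T = 0b11001001, S = E(K, T) = 0b10110101; 0b11110000 ⊕ 0b10110101 = 0b01000101.
C[2]: T = 0b11001010, S = E(K, T) = 0b10110110; 0b11000100 ⊕ 0b10110110 = 0b01110010.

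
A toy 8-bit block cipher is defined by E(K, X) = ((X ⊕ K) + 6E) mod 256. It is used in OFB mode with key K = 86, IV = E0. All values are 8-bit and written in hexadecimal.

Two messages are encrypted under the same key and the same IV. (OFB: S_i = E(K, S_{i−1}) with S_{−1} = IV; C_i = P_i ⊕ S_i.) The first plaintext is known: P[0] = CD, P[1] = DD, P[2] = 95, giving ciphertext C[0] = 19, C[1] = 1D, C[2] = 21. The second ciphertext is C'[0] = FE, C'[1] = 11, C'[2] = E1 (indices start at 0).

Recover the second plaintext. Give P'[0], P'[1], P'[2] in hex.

P'[0] = 2A, P'[1] = D1, P'[2] = 55

In OFB with a reused IV, both messages share the same keystream S_i, so C_i ⊕ C'_i = P_i ⊕ P'_i and thus P'_i = P_i ⊕ C_i ⊕ C'_i.
P'[0]: CD ⊕ 19 ⊕ FE = 2A.
P'[1]: DD ⊕ 1D ⊕ 11 = D1.
P'[2]: 95 ⊕ 21 ⊕ E1 = 55.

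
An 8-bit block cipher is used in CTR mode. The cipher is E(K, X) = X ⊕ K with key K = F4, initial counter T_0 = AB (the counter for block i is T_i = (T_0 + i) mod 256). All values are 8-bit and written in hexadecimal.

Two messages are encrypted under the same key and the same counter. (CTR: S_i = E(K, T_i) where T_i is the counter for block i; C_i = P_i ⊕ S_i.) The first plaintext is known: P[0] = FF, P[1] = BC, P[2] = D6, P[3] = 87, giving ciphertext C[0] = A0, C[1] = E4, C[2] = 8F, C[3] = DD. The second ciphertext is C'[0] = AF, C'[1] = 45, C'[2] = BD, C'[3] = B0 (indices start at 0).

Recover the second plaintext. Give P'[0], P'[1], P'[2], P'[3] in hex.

In CTR with a reused counter, both messages share the same keystream S_i, so C_i ⊕ C'_i = P_i ⊕ P'_i and thus P'_i = P_i ⊕ C_i ⊕ C'_i.
P'[0]: FF ⊕ A0 ⊕ AF = F0.
P'[1]: BC ⊕ E4 ⊕ 45 = 1D.
P'[2]: D6 ⊕ 8F ⊕ BD = E4.
P'[3]: 87 ⊕ DD ⊕ B0 = EA.

P'[0] = F0, P'[1] = 1D, P'[2] = E4, P'[3] = EA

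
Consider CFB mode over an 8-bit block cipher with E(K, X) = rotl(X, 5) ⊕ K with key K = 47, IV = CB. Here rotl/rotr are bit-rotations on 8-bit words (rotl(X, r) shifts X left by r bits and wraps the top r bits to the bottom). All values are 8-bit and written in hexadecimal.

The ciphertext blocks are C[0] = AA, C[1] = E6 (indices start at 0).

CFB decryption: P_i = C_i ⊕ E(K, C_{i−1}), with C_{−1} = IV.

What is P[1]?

P[1] = F4

P[1]: E(K, AA) = 12; E6 ⊕ 12 = F4.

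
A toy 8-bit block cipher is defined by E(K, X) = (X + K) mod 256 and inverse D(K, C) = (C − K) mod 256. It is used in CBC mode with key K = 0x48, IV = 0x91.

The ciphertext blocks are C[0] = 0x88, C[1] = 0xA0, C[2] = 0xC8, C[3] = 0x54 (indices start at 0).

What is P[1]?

CBC decryption: P_i = D(K, C_i) ⊕ C_{i−1}, with C_{−1} = IV.
P[1]: D(K, 0xA0) = 0x58; 0x58 ⊕ 0x88 = 0xD0.

P[1] = 0xD0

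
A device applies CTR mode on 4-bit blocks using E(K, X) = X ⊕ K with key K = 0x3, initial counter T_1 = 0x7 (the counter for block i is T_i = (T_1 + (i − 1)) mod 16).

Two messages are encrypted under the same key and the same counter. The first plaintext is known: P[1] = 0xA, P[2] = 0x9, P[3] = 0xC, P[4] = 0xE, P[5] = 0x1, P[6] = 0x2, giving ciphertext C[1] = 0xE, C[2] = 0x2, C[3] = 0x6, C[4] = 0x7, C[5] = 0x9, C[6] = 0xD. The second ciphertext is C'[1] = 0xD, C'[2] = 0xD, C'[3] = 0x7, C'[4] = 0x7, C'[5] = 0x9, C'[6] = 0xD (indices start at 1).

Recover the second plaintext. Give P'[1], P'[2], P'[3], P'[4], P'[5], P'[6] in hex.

P'[1] = 0x9, P'[2] = 0x6, P'[3] = 0xD, P'[4] = 0xE, P'[5] = 0x1, P'[6] = 0x2

In CTR with a reused counter, both messages share the same keystream S_i, so C_i ⊕ C'_i = P_i ⊕ P'_i and thus P'_i = P_i ⊕ C_i ⊕ C'_i.
P'[1]: 0xA ⊕ 0xE ⊕ 0xD = 0x9.
P'[2]: 0x9 ⊕ 0x2 ⊕ 0xD = 0x6.
P'[3]: 0xC ⊕ 0x6 ⊕ 0x7 = 0xD.
P'[4]: 0xE ⊕ 0x7 ⊕ 0x7 = 0xE.
P'[5]: 0x1 ⊕ 0x9 ⊕ 0x9 = 0x1.
P'[6]: 0x2 ⊕ 0xD ⊕ 0xD = 0x2.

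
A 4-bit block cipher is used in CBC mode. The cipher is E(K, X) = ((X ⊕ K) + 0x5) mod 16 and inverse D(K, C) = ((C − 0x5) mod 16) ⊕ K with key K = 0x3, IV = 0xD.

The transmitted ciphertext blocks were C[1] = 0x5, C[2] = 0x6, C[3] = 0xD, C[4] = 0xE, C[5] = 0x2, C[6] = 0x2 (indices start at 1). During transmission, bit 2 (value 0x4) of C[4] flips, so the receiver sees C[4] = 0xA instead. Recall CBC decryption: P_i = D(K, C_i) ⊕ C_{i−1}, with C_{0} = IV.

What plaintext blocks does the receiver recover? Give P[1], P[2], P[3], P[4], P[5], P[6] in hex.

P[1] = 0xE, P[2] = 0x7, P[3] = 0xD, P[4] = 0xB, P[5] = 0x4, P[6] = 0xC

Only C[4] changed, to 0xA. In CBC, a change in C_i garbles P_i and flips the same bit in P_{i+1}. Decrypting the received ciphertext:
P[1]: D(K, 0x5) = 0x3; 0x3 ⊕ 0xD = 0xE.
P[2]: D(K, 0x6) = 0x2; 0x2 ⊕ 0x5 = 0x7.
P[3]: D(K, 0xD) = 0xB; 0xB ⊕ 0x6 = 0xD.
P[4]: D(K, 0xA) = 0x6; 0x6 ⊕ 0xD = 0xB.
P[5]: D(K, 0x2) = 0xE; 0xE ⊕ 0xA = 0x4.
P[6]: D(K, 0x2) = 0xE; 0xE ⊕ 0x2 = 0xC.
Blocks that differ from the original plaintext: P[4], P[5].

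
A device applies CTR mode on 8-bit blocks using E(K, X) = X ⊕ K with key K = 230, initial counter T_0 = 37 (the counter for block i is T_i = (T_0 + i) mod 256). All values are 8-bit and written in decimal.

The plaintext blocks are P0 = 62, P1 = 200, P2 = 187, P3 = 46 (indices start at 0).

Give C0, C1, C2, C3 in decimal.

C0 = 253, C1 = 8, C2 = 122, C3 = 224

CTR encryption: S_i = E(K, T_i) where T_i is the counter for block i; C_i = P_i ⊕ S_i.
C0: T = 37, S = E(K, T) = 195; 62 ⊕ 195 = 253.
C1: T = 38, S = E(K, T) = 192; 200 ⊕ 192 = 8.
C2: T = 39, S = E(K, T) = 193; 187 ⊕ 193 = 122.
C3: T = 40, S = E(K, T) = 206; 46 ⊕ 206 = 224.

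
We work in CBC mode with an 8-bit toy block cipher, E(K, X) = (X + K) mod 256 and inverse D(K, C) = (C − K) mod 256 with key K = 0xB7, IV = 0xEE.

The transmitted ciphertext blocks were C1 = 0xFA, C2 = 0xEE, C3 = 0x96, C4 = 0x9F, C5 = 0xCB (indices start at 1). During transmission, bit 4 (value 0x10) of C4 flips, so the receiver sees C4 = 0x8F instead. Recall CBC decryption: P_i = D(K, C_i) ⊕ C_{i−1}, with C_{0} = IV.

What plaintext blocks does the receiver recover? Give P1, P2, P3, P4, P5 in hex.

Only C4 changed, to 0x8F. In CBC, a change in C_i garbles P_i and flips the same bit in P_{i+1}. Decrypting the received ciphertext:
P1: D(K, 0xFA) = 0x43; 0x43 ⊕ 0xEE = 0xAD.
P2: D(K, 0xEE) = 0x37; 0x37 ⊕ 0xFA = 0xCD.
P3: D(K, 0x96) = 0xDF; 0xDF ⊕ 0xEE = 0x31.
P4: D(K, 0x8F) = 0xD8; 0xD8 ⊕ 0x96 = 0x4E.
P5: D(K, 0xCB) = 0x14; 0x14 ⊕ 0x8F = 0x9B.
Blocks that differ from the original plaintext: P4, P5.

P1 = 0xAD, P2 = 0xCD, P3 = 0x31, P4 = 0x4E, P5 = 0x9B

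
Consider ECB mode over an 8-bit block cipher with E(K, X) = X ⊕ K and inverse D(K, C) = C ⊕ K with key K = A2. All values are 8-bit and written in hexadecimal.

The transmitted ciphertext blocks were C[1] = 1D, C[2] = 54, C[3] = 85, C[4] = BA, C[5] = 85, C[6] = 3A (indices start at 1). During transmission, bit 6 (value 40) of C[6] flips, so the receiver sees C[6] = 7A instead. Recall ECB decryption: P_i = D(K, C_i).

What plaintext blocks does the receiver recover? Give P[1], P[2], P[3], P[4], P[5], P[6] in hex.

Only C[6] changed, to 7A. In ECB, a change in C_i affects only P_i. Decrypting the received ciphertext:
P[1]: D(K, 1D) = BF.
P[2]: D(K, 54) = F6.
P[3]: D(K, 85) = 27.
P[4]: D(K, BA) = 18.
P[5]: D(K, 85) = 27.
P[6]: D(K, 7A) = D8.
Blocks that differ from the original plaintext: P[6].

P[1] = BF, P[2] = F6, P[3] = 27, P[4] = 18, P[5] = 27, P[6] = D8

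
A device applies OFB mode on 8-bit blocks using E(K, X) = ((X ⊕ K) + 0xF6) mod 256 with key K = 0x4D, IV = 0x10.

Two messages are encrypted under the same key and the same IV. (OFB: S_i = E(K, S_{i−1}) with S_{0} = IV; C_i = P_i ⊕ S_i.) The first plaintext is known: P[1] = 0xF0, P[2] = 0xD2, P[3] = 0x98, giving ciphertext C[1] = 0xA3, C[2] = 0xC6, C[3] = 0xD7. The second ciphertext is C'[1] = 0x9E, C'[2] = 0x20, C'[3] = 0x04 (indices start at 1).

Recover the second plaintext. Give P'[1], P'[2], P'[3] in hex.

P'[1] = 0xCD, P'[2] = 0x34, P'[3] = 0x4B

In OFB with a reused IV, both messages share the same keystream S_i, so C_i ⊕ C'_i = P_i ⊕ P'_i and thus P'_i = P_i ⊕ C_i ⊕ C'_i.
P'[1]: 0xF0 ⊕ 0xA3 ⊕ 0x9E = 0xCD.
P'[2]: 0xD2 ⊕ 0xC6 ⊕ 0x20 = 0x34.
P'[3]: 0x98 ⊕ 0xD7 ⊕ 0x04 = 0x4B.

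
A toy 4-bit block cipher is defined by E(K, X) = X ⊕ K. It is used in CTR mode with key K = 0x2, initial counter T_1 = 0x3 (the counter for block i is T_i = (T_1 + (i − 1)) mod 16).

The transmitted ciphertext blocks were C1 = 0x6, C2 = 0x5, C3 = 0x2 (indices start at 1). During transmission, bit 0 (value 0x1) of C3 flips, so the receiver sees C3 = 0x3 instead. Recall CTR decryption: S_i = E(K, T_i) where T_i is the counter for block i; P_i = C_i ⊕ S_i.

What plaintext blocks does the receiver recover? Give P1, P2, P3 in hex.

P1 = 0x7, P2 = 0x3, P3 = 0x4

Only C3 changed, to 0x3. In CTR, a change in C_i flips the same bit in P_i only; the keystream is unaffected. Decrypting the received ciphertext:
P1: T = 0x3, S = E(K, T) = 0x1; 0x6 ⊕ 0x1 = 0x7.
P2: T = 0x4, S = E(K, T) = 0x6; 0x5 ⊕ 0x6 = 0x3.
P3: T = 0x5, S = E(K, T) = 0x7; 0x3 ⊕ 0x7 = 0x4.
Blocks that differ from the original plaintext: P3.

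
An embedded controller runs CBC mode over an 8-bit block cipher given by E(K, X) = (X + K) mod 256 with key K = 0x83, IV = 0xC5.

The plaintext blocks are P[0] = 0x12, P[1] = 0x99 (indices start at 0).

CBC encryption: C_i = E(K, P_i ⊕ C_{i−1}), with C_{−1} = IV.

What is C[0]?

C[0] = 0x5A

C[0]: P[0] ⊕ 0xC5 = 0xD7; E(K, 0xD7) = 0x5A.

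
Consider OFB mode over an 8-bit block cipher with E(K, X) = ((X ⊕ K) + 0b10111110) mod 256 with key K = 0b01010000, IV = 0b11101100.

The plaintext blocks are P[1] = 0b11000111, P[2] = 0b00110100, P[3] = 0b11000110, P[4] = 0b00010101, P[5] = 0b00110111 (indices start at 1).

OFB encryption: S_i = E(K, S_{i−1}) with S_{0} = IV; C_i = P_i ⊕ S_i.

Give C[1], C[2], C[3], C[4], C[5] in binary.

C[1]: S = E(K, 0b11101100) = 0b01111010; 0b11000111 ⊕ 0b01111010 = 0b10111101.
C[2]: S = E(K, 0b01111010) = 0b11101000; 0b00110100 ⊕ 0b11101000 = 0b11011100.
C[3]: S = E(K, 0b11101000) = 0b01110110; 0b11000110 ⊕ 0b01110110 = 0b10110000.
C[4]: S = E(K, 0b01110110) = 0b11100100; 0b00010101 ⊕ 0b11100100 = 0b11110001.
C[5]: S = E(K, 0b11100100) = 0b01110010; 0b00110111 ⊕ 0b01110010 = 0b01000101.

C[1] = 0b10111101, C[2] = 0b11011100, C[3] = 0b10110000, C[4] = 0b11110001, C[5] = 0b01000101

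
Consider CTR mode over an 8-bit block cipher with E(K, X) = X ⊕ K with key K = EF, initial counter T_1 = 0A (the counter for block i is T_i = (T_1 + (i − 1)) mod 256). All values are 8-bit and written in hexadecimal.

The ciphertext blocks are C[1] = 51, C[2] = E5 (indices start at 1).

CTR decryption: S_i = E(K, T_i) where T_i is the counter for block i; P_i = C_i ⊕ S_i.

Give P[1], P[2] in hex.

P[1] = B4, P[2] = 01

P[1]: T = 0A, S = E(K, T) = E5; 51 ⊕ E5 = B4.
P[2]: T = 0B, S = E(K, T) = E4; E5 ⊕ E4 = 01.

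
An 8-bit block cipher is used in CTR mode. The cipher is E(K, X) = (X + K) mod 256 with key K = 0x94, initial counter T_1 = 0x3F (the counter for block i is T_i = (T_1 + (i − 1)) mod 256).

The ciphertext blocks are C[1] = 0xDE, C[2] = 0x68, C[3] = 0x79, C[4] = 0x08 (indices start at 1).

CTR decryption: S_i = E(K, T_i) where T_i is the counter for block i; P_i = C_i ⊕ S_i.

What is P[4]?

P[4] = 0xDE

P[4]: T = 0x42, S = E(K, T) = 0xD6; 0x08 ⊕ 0xD6 = 0xDE.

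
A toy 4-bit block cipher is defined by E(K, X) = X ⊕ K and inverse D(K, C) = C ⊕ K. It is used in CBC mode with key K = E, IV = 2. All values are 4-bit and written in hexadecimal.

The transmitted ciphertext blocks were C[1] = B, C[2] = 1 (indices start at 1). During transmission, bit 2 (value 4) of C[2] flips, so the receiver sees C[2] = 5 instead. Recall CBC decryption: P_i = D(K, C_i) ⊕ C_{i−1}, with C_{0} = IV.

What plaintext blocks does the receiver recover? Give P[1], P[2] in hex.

P[1] = 7, P[2] = 0

Only C[2] changed, to 5. In CBC, a change in C_i garbles P_i and flips the same bit in P_{i+1}. Decrypting the received ciphertext:
P[1]: D(K, B) = 5; 5 ⊕ 2 = 7.
P[2]: D(K, 5) = B; B ⊕ B = 0.
Blocks that differ from the original plaintext: P[2].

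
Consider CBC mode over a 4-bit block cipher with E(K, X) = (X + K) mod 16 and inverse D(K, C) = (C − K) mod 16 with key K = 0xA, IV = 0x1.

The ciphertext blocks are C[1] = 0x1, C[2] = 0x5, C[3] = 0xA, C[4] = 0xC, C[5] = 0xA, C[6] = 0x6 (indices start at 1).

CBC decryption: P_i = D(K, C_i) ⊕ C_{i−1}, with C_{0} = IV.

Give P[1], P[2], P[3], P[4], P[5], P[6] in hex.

P[1]: D(K, 0x1) = 0x7; 0x7 ⊕ 0x1 = 0x6.
P[2]: D(K, 0x5) = 0xB; 0xB ⊕ 0x1 = 0xA.
P[3]: D(K, 0xA) = 0x0; 0x0 ⊕ 0x5 = 0x5.
P[4]: D(K, 0xC) = 0x2; 0x2 ⊕ 0xA = 0x8.
P[5]: D(K, 0xA) = 0x0; 0x0 ⊕ 0xC = 0xC.
P[6]: D(K, 0x6) = 0xC; 0xC ⊕ 0xA = 0x6.

P[1] = 0x6, P[2] = 0xA, P[3] = 0x5, P[4] = 0x8, P[5] = 0xC, P[6] = 0x6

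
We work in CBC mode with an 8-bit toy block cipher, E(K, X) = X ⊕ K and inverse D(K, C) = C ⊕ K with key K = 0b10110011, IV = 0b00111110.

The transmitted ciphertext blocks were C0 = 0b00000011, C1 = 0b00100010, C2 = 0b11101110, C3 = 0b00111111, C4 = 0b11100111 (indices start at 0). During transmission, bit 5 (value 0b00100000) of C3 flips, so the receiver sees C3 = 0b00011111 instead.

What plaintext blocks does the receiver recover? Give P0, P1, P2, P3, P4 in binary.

P0 = 0b10001110, P1 = 0b10010010, P2 = 0b01111111, P3 = 0b01000010, P4 = 0b01001011

CBC decryption: P_i = D(K, C_i) ⊕ C_{i−1}, with C_{−1} = IV.
Only C3 changed, to 0b00011111. In CBC, a change in C_i garbles P_i and flips the same bit in P_{i+1}. Decrypting the received ciphertext:
P0: D(K, 0b00000011) = 0b10110000; 0b10110000 ⊕ 0b00111110 = 0b10001110.
P1: D(K, 0b00100010) = 0b10010001; 0b10010001 ⊕ 0b00000011 = 0b10010010.
P2: D(K, 0b11101110) = 0b01011101; 0b01011101 ⊕ 0b00100010 = 0b01111111.
P3: D(K, 0b00011111) = 0b10101100; 0b10101100 ⊕ 0b11101110 = 0b01000010.
P4: D(K, 0b11100111) = 0b01010100; 0b01010100 ⊕ 0b00011111 = 0b01001011.
Blocks that differ from the original plaintext: P3, P4.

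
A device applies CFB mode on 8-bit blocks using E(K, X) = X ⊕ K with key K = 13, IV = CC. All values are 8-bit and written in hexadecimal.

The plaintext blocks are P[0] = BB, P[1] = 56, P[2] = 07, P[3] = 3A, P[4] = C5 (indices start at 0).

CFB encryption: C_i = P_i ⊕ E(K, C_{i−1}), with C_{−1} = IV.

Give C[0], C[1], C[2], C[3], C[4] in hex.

C[0]: E(K, CC) = DF; BB ⊕ DF = 64.
C[1]: E(K, 64) = 77; 56 ⊕ 77 = 21.
C[2]: E(K, 21) = 32; 07 ⊕ 32 = 35.
C[3]: E(K, 35) = 26; 3A ⊕ 26 = 1C.
C[4]: E(K, 1C) = 0F; C5 ⊕ 0F = CA.

C[0] = 64, C[1] = 21, C[2] = 35, C[3] = 1C, C[4] = CA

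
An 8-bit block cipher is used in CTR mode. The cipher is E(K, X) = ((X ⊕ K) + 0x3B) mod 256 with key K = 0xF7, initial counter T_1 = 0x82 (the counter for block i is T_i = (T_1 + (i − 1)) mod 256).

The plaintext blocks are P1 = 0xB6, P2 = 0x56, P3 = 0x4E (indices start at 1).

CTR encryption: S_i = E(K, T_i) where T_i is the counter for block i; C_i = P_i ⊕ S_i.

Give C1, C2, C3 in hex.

C1: T = 0x82, S = E(K, T) = 0xB0; 0xB6 ⊕ 0xB0 = 0x06.
C2: T = 0x83, S = E(K, T) = 0xAF; 0x56 ⊕ 0xAF = 0xF9.
C3: T = 0x84, S = E(K, T) = 0xAE; 0x4E ⊕ 0xAE = 0xE0.

C1 = 0x06, C2 = 0xF9, C3 = 0xE0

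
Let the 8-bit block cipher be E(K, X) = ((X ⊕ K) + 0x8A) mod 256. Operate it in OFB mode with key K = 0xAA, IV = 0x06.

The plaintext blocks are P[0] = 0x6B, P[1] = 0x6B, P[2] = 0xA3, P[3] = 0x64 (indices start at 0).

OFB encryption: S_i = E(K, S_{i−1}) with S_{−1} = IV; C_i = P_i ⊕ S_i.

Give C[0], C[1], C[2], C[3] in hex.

C[0]: S = E(K, 0x06) = 0x36; 0x6B ⊕ 0x36 = 0x5D.
C[1]: S = E(K, 0x36) = 0x26; 0x6B ⊕ 0x26 = 0x4D.
C[2]: S = E(K, 0x26) = 0x16; 0xA3 ⊕ 0x16 = 0xB5.
C[3]: S = E(K, 0x16) = 0x46; 0x64 ⊕ 0x46 = 0x22.

C[0] = 0x5D, C[1] = 0x4D, C[2] = 0xB5, C[3] = 0x22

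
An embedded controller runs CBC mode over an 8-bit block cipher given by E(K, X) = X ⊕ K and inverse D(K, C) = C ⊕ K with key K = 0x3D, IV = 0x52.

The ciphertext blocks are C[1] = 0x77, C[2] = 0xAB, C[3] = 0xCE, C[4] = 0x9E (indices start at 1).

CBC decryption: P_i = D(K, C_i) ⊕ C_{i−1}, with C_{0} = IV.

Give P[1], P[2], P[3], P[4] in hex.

P[1]: D(K, 0x77) = 0x4A; 0x4A ⊕ 0x52 = 0x18.
P[2]: D(K, 0xAB) = 0x96; 0x96 ⊕ 0x77 = 0xE1.
P[3]: D(K, 0xCE) = 0xF3; 0xF3 ⊕ 0xAB = 0x58.
P[4]: D(K, 0x9E) = 0xA3; 0xA3 ⊕ 0xCE = 0x6D.

P[1] = 0x18, P[2] = 0xE1, P[3] = 0x58, P[4] = 0x6D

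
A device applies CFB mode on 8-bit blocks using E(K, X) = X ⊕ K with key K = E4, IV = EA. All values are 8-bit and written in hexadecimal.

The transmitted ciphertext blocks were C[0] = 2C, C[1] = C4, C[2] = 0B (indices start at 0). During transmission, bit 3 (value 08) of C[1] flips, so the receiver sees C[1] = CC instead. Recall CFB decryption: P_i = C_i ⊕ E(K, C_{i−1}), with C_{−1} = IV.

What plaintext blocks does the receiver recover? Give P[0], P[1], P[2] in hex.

Only C[1] changed, to CC. In CFB, a change in C_i flips the same bit in P_i and garbles P_{i+1}. Decrypting the received ciphertext:
P[0]: E(K, EA) = 0E; 2C ⊕ 0E = 22.
P[1]: E(K, 2C) = C8; CC ⊕ C8 = 04.
P[2]: E(K, CC) = 28; 0B ⊕ 28 = 23.
Blocks that differ from the original plaintext: P[1], P[2].

P[0] = 22, P[1] = 04, P[2] = 23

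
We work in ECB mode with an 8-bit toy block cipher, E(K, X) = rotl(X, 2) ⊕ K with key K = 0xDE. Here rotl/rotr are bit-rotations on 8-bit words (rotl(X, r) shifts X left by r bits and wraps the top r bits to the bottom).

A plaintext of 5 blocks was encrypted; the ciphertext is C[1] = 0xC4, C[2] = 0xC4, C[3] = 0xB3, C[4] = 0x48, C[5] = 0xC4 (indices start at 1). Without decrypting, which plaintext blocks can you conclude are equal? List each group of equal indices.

P[1] = P[2] = P[5]

ECB encrypts each block independently with the same key, so equal ciphertext blocks imply equal plaintext blocks.
C[1] = C[2] = C[5] = 0xC4, so P[1] = P[2] = P[5].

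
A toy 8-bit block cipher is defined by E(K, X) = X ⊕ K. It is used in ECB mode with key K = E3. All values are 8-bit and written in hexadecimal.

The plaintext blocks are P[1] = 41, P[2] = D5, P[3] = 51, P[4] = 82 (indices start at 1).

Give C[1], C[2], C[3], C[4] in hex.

C[1] = A2, C[2] = 36, C[3] = B2, C[4] = 61

ECB encryption: C_i = E(K, P_i).
C[1]: E(K, 41) = A2.
C[2]: E(K, D5) = 36.
C[3]: E(K, 51) = B2.
C[4]: E(K, 82) = 61.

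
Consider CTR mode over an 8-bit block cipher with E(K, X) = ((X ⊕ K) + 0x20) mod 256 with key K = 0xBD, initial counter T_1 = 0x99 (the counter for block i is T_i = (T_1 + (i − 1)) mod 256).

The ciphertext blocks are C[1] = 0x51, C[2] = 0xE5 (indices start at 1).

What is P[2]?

CTR decryption: S_i = E(K, T_i) where T_i is the counter for block i; P_i = C_i ⊕ S_i.
P[2]: T = 0x9A, S = E(K, T) = 0x47; 0xE5 ⊕ 0x47 = 0xA2.

P[2] = 0xA2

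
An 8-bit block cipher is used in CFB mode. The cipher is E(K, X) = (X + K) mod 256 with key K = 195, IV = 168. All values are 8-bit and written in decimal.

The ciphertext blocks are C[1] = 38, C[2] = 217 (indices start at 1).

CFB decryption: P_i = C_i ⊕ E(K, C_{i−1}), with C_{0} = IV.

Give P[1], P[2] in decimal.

P[1] = 77, P[2] = 48

P[1]: E(K, 168) = 107; 38 ⊕ 107 = 77.
P[2]: E(K, 38) = 233; 217 ⊕ 233 = 48.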